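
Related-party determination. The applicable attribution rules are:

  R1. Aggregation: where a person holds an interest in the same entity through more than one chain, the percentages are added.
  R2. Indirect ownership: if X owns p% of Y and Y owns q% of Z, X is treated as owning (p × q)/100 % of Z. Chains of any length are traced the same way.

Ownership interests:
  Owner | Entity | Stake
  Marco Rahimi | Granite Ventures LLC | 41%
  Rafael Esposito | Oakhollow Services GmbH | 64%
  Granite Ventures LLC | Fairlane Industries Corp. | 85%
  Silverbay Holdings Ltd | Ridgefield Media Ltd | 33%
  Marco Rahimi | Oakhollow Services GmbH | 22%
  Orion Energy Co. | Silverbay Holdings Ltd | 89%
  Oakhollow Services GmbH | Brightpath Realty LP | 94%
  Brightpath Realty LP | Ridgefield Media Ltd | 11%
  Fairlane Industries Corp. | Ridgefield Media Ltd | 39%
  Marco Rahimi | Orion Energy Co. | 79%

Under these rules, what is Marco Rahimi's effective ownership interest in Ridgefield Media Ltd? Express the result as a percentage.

Chain via Orion Energy Co. → Silverbay Holdings Ltd (R2): 79% × 89% × 33% = 23.2023% of Ridgefield Media Ltd.
Chain via Oakhollow Services GmbH → Brightpath Realty LP (R2): 22% × 94% × 11% = 2.2748% of Ridgefield Media Ltd.
Chain via Granite Ventures LLC → Fairlane Industries Corp. (R2): 41% × 85% × 39% = 13.5915% of Ridgefield Media Ltd.
Aggregating (R1): 23.2023% + 2.2748% + 13.5915% = 39.0686%.

39.0686%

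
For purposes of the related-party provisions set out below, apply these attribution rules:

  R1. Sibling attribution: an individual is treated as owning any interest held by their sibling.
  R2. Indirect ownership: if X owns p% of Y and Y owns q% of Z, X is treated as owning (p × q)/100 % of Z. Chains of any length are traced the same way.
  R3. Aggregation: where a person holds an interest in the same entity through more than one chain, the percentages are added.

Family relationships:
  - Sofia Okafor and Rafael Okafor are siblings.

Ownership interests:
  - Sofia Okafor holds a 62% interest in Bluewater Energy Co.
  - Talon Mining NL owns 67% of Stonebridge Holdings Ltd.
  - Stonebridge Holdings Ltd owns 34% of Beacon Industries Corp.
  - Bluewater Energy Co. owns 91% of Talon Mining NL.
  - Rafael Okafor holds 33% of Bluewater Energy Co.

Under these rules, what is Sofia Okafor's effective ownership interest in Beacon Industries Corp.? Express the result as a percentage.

19.69331%

By sibling attribution (R1), Sofia Okafor is treated as also owning Rafael Okafor's interest in Bluewater Energy Co, giving 62% + 33% = 95%.
Chain via Bluewater Energy Co. → Talon Mining NL → Stonebridge Holdings Ltd (R2): 95% × 91% × 67% × 34% = 19.69331% of Beacon Industries Corp.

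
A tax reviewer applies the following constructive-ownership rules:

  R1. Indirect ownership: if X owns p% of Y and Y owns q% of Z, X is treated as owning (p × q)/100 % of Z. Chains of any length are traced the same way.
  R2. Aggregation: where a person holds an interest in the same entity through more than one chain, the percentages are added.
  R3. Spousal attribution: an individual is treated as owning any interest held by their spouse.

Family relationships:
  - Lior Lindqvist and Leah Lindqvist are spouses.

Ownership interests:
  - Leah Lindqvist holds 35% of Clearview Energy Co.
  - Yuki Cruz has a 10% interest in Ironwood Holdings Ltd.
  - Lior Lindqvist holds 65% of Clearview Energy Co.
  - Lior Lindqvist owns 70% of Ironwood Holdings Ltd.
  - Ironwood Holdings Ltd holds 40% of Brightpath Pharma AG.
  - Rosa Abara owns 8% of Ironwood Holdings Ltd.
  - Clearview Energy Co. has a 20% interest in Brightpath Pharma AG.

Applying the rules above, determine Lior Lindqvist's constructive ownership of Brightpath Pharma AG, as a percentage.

By spousal attribution (R3), Lior Lindqvist is treated as also owning Leah Lindqvist's interest in Clearview Energy Co, giving 65% + 35% = 100%.
Chain via Clearview Energy Co. (R1): 100% × 20% = 20% of Brightpath Pharma AG.
Chain via Ironwood Holdings Ltd (R1): 70% × 40% = 28% of Brightpath Pharma AG.
Aggregating (R2): 20% + 28% = 48%.

48%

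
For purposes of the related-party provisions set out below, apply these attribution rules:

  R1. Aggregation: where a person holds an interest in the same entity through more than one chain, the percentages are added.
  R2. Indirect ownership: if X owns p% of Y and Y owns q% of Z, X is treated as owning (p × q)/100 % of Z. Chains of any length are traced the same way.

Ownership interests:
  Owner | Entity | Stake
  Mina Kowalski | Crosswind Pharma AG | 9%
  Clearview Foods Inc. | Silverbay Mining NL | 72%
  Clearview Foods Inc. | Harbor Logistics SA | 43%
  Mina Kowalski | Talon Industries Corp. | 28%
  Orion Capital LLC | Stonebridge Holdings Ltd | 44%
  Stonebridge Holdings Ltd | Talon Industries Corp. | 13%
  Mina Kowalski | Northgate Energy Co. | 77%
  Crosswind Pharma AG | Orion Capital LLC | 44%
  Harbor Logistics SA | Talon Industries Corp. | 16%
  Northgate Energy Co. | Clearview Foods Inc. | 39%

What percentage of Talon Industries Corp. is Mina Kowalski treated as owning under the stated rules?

30.292576%

Chain via Crosswind Pharma AG → Orion Capital LLC → Stonebridge Holdings Ltd (R2): 9% × 44% × 44% × 13% = 0.226512% of Talon Industries Corp.
Chain via Northgate Energy Co. → Clearview Foods Inc. → Harbor Logistics SA (R2): 77% × 39% × 43% × 16% = 2.066064% of Talon Industries Corp.
Direct interest in Talon Industries Corp: 28%.
Aggregating (R1): 0.226512% + 2.066064% + 28% = 30.292576%.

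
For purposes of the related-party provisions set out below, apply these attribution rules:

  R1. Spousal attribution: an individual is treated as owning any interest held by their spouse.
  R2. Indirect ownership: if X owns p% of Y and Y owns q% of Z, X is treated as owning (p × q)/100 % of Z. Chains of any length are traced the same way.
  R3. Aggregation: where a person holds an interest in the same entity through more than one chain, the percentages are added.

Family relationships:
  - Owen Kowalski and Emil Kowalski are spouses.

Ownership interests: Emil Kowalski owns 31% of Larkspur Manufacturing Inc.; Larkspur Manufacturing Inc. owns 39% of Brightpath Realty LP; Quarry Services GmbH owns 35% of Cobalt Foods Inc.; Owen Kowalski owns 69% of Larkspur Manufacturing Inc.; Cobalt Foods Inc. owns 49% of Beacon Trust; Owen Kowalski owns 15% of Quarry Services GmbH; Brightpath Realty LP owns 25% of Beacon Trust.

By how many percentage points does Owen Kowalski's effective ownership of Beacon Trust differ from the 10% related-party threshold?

2.3225

By spousal attribution (R1), Owen Kowalski is treated as also owning Emil Kowalski's interest in Larkspur Manufacturing Inc, giving 69% + 31% = 100%.
Chain via Larkspur Manufacturing Inc. → Brightpath Realty LP (R2): 100% × 39% × 25% = 9.75% of Beacon Trust.
Chain via Quarry Services GmbH → Cobalt Foods Inc. (R2): 15% × 35% × 49% = 2.5725% of Beacon Trust.
Aggregating (R3): 9.75% + 2.5725% = 12.3225%.
12.3225% exceeds the 10% threshold by 2.3225 percentage points.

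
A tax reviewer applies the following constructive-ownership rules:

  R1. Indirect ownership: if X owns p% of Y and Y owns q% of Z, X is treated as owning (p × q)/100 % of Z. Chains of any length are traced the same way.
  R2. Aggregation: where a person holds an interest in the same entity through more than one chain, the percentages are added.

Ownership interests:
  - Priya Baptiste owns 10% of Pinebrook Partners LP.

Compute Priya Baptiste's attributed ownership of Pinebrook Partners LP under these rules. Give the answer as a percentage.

Direct interest in Pinebrook Partners LP: 10%.

10%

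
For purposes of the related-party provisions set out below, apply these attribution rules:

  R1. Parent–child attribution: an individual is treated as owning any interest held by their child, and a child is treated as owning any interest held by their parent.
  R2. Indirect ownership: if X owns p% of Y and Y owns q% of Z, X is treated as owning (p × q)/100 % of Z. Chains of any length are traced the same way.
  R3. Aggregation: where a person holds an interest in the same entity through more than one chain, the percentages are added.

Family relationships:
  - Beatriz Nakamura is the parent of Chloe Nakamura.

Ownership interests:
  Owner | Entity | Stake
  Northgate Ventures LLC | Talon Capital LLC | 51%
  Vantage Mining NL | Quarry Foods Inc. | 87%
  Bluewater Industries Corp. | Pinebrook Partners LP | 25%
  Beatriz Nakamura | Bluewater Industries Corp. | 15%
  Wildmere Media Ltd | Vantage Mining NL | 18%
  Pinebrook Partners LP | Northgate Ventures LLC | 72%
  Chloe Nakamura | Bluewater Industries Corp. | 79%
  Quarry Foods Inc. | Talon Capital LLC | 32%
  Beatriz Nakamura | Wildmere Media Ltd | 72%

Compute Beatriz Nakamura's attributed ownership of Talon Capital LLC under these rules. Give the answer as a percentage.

12.237264%

By parent–child attribution (R1), Beatriz Nakamura is treated as also owning Chloe Nakamura's interest in Bluewater Industries Corp, giving 15% + 79% = 94%.
Chain via Bluewater Industries Corp. → Pinebrook Partners LP → Northgate Ventures LLC (R2): 94% × 25% × 72% × 51% = 8.6292% of Talon Capital LLC.
Chain via Wildmere Media Ltd → Vantage Mining NL → Quarry Foods Inc. (R2): 72% × 18% × 87% × 32% = 3.608064% of Talon Capital LLC.
Aggregating (R3): 8.6292% + 3.608064% = 12.237264%.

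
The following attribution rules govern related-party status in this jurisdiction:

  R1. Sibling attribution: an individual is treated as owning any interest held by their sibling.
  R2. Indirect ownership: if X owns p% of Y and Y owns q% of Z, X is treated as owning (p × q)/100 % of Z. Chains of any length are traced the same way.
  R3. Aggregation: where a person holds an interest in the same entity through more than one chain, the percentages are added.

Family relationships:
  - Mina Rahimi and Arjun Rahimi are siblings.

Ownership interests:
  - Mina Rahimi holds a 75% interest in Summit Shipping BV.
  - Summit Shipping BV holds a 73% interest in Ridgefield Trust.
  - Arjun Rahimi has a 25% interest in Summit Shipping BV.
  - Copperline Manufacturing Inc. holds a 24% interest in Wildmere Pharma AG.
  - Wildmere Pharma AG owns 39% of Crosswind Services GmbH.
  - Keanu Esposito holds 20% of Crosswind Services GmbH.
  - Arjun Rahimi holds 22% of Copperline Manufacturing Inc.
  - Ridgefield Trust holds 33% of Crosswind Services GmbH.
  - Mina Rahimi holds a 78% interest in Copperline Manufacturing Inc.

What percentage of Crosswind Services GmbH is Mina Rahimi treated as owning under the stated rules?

By sibling attribution (R1), Mina Rahimi is treated as also owning Arjun Rahimi's interest in Copperline Manufacturing Inc, giving 78% + 22% = 100%.
By sibling attribution (R1), Mina Rahimi is treated as also owning Arjun Rahimi's interest in Summit Shipping BV, giving 75% + 25% = 100%.
Chain via Copperline Manufacturing Inc. → Wildmere Pharma AG (R2): 100% × 24% × 39% = 9.36% of Crosswind Services GmbH.
Chain via Summit Shipping BV → Ridgefield Trust (R2): 100% × 73% × 33% = 24.09% of Crosswind Services GmbH.
Aggregating (R3): 9.36% + 24.09% = 33.45%.

33.45%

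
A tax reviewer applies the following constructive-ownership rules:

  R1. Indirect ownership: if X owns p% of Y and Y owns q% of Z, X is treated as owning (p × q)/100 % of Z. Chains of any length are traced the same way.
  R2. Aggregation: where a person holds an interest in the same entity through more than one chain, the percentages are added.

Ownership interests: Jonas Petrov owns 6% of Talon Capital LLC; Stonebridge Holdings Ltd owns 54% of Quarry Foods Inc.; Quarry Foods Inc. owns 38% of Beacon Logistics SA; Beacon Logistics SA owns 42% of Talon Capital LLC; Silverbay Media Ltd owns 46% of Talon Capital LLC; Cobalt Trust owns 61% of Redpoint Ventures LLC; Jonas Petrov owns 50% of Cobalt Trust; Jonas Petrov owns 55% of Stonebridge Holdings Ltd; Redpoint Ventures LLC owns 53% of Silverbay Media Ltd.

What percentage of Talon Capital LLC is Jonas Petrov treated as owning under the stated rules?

Chain via Cobalt Trust → Redpoint Ventures LLC → Silverbay Media Ltd (R1): 50% × 61% × 53% × 46% = 7.4359% of Talon Capital LLC.
Chain via Stonebridge Holdings Ltd → Quarry Foods Inc. → Beacon Logistics SA (R1): 55% × 54% × 38% × 42% = 4.74012% of Talon Capital LLC.
Direct interest in Talon Capital LLC: 6%.
Aggregating (R2): 7.4359% + 4.74012% + 6% = 18.17602%.

18.17602%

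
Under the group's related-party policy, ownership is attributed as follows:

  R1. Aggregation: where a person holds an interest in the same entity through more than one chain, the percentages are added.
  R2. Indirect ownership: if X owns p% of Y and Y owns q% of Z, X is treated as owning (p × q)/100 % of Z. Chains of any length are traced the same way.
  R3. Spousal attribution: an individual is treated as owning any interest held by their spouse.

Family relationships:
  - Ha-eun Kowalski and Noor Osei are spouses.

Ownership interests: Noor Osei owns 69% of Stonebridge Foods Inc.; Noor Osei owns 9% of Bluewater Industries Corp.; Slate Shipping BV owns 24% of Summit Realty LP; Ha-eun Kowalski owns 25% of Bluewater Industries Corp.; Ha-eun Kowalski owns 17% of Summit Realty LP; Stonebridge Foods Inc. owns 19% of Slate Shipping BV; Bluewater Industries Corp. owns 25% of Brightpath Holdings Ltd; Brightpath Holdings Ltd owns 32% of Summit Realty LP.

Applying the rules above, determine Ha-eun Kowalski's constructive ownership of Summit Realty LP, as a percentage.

By spousal attribution (R3), Ha-eun Kowalski is treated as also owning Noor Osei's interest in Bluewater Industries Corp, giving 25% + 9% = 34%.
By spousal attribution (R3), Ha-eun Kowalski is treated as owning Noor Osei's 69% interest in Stonebridge Foods Inc.
Chain via Bluewater Industries Corp. → Brightpath Holdings Ltd (R2): 34% × 25% × 32% = 2.72% of Summit Realty LP.
Direct interest in Summit Realty LP: 17%.
Chain via Stonebridge Foods Inc. → Slate Shipping BV (R2): 69% × 19% × 24% = 3.1464% of Summit Realty LP.
Aggregating (R1): 2.72% + 17% + 3.1464% = 22.8664%.

22.8664%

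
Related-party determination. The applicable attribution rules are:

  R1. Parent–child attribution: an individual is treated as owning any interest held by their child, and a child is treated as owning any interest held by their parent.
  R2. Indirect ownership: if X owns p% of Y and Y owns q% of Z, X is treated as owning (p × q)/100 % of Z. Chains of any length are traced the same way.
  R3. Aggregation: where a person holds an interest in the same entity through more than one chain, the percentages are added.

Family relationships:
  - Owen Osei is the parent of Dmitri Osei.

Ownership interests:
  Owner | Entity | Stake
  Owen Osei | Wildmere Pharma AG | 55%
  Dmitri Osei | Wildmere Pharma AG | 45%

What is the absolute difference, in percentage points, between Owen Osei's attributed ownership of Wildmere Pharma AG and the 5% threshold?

By parent–child attribution (R1), Owen Osei is treated as also owning Dmitri Osei's interest in Wildmere Pharma AG, giving 55% + 45% = 100%.
Direct interest in Wildmere Pharma AG: 100%.
100% exceeds the 5% threshold by 95 percentage points.

95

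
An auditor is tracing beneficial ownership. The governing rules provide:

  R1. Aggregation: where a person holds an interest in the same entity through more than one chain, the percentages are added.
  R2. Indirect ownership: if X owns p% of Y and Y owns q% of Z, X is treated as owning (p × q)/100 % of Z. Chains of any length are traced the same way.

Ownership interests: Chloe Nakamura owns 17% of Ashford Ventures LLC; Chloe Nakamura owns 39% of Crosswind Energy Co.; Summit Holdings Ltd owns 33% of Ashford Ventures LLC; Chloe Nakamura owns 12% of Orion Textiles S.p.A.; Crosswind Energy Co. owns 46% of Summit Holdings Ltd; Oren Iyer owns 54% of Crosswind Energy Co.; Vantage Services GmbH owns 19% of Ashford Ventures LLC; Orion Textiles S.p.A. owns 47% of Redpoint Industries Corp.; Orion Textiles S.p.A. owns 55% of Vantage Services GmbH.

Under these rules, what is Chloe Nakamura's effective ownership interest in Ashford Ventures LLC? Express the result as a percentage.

24.1742%

Chain via Crosswind Energy Co. → Summit Holdings Ltd (R2): 39% × 46% × 33% = 5.9202% of Ashford Ventures LLC.
Chain via Orion Textiles S.p.A. → Vantage Services GmbH (R2): 12% × 55% × 19% = 1.254% of Ashford Ventures LLC.
Direct interest in Ashford Ventures LLC: 17%.
Aggregating (R1): 5.9202% + 1.254% + 17% = 24.1742%.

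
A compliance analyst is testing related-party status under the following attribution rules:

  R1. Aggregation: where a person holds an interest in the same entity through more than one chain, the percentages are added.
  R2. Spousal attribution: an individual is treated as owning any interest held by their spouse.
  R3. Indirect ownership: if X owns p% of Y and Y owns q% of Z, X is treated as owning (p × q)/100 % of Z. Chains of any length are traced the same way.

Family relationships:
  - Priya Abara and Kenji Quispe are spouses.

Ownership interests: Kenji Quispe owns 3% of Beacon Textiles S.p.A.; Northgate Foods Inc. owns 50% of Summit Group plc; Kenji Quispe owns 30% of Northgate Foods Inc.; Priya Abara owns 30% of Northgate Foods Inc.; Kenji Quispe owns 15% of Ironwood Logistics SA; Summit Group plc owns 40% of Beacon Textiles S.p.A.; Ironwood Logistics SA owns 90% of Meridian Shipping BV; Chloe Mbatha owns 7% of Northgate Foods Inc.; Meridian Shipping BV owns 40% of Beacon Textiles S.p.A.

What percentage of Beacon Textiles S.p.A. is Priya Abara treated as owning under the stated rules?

By spousal attribution (R2), Priya Abara is treated as also owning Kenji Quispe's interest in Northgate Foods Inc, giving 30% + 30% = 60%.
By spousal attribution (R2), Priya Abara is treated as owning Kenji Quispe's 15% interest in Ironwood Logistics SA.
By spousal attribution (R2), Priya Abara is treated as owning Kenji Quispe's 3% interest in Beacon Textiles S.p.A.
Chain via Northgate Foods Inc. → Summit Group plc (R3): 60% × 50% × 40% = 12% of Beacon Textiles S.p.A.
Chain via Ironwood Logistics SA → Meridian Shipping BV (R3): 15% × 90% × 40% = 5.4% of Beacon Textiles S.p.A.
Direct interest in Beacon Textiles S.p.A: 3%.
Aggregating (R1): 12% + 5.4% + 3% = 20.4%.

20.4%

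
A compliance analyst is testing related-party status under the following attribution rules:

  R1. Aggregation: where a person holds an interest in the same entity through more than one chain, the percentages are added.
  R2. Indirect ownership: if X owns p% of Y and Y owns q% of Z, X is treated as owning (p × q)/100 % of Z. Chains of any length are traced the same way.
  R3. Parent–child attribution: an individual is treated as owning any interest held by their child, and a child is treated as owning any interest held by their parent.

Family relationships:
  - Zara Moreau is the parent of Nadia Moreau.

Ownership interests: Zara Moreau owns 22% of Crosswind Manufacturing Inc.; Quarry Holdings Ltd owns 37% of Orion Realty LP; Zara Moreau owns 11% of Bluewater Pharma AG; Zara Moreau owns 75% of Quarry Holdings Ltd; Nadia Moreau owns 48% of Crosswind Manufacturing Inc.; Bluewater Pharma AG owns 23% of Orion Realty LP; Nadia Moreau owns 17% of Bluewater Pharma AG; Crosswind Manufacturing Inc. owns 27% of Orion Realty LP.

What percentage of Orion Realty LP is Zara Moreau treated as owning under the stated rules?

53.09%

By parent–child attribution (R3), Zara Moreau is treated as also owning Nadia Moreau's interest in Crosswind Manufacturing Inc, giving 22% + 48% = 70%.
By parent–child attribution (R3), Zara Moreau is treated as also owning Nadia Moreau's interest in Bluewater Pharma AG, giving 11% + 17% = 28%.
Chain via Quarry Holdings Ltd (R2): 75% × 37% = 27.75% of Orion Realty LP.
Chain via Crosswind Manufacturing Inc. (R2): 70% × 27% = 18.9% of Orion Realty LP.
Chain via Bluewater Pharma AG (R2): 28% × 23% = 6.44% of Orion Realty LP.
Aggregating (R1): 27.75% + 18.9% + 6.44% = 53.09%.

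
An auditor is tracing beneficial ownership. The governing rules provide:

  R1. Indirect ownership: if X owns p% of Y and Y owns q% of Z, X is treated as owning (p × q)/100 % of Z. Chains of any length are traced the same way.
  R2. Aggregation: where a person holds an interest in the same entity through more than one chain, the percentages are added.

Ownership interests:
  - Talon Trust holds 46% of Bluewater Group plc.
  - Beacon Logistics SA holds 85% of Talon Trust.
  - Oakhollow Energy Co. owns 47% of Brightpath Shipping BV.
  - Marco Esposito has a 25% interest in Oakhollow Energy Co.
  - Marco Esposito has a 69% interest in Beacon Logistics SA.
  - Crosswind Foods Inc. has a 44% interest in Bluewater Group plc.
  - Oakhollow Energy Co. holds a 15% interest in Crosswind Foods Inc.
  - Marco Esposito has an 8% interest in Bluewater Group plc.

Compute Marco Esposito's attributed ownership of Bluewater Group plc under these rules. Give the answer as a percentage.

Chain via Oakhollow Energy Co. → Crosswind Foods Inc. (R1): 25% × 15% × 44% = 1.65% of Bluewater Group plc.
Chain via Beacon Logistics SA → Talon Trust (R1): 69% × 85% × 46% = 26.979% of Bluewater Group plc.
Direct interest in Bluewater Group plc: 8%.
Aggregating (R2): 1.65% + 26.979% + 8% = 36.629%.

36.629%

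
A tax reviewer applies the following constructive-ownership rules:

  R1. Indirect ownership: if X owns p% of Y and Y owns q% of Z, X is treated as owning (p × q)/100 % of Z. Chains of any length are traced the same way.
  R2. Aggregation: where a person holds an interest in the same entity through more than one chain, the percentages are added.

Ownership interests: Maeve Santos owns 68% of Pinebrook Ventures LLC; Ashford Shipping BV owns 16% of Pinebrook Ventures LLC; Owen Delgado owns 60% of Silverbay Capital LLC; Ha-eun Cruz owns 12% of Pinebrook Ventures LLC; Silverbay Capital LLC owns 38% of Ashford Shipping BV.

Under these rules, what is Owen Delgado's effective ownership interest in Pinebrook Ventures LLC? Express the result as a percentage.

3.648%

Chain via Silverbay Capital LLC → Ashford Shipping BV (R1): 60% × 38% × 16% = 3.648% of Pinebrook Ventures LLC.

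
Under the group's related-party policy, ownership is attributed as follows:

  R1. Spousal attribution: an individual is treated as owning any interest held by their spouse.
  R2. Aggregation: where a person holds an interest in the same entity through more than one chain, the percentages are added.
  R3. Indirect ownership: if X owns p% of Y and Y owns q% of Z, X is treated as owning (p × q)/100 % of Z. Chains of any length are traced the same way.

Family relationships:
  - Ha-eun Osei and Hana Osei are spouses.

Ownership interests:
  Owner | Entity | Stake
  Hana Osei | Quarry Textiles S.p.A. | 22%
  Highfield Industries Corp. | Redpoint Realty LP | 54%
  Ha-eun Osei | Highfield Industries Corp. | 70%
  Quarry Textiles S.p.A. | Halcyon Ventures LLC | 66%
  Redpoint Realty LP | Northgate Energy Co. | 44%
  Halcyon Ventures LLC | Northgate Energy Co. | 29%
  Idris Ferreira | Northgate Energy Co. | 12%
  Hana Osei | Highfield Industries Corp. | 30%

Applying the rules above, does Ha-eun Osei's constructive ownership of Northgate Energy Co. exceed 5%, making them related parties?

By spousal attribution (R1), Ha-eun Osei is treated as also owning Hana Osei's interest in Highfield Industries Corp, giving 70% + 30% = 100%.
By spousal attribution (R1), Ha-eun Osei is treated as owning Hana Osei's 22% interest in Quarry Textiles S.p.A.
Chain via Highfield Industries Corp. → Redpoint Realty LP (R3): 100% × 54% × 44% = 23.76% of Northgate Energy Co.
Chain via Quarry Textiles S.p.A. → Halcyon Ventures LLC (R3): 22% × 66% × 29% = 4.2108% of Northgate Energy Co.
Aggregating (R2): 23.76% + 4.2108% = 27.9708%.
27.9708% exceeds the 5% threshold, so Ha-eun is a related party to Northgate Energy Co.

Yes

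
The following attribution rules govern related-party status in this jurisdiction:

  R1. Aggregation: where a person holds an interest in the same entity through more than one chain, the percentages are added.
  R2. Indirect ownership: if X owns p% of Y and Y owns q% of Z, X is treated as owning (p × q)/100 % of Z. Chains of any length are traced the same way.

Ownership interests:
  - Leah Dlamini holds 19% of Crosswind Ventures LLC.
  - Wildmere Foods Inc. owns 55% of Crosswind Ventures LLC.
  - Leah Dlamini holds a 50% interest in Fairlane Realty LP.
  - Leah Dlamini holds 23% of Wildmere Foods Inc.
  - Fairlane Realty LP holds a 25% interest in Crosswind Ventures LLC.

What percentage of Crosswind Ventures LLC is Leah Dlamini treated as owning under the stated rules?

44.15%

Chain via Fairlane Realty LP (R2): 50% × 25% = 12.5% of Crosswind Ventures LLC.
Chain via Wildmere Foods Inc. (R2): 23% × 55% = 12.65% of Crosswind Ventures LLC.
Direct interest in Crosswind Ventures LLC: 19%.
Aggregating (R1): 12.5% + 12.65% + 19% = 44.15%.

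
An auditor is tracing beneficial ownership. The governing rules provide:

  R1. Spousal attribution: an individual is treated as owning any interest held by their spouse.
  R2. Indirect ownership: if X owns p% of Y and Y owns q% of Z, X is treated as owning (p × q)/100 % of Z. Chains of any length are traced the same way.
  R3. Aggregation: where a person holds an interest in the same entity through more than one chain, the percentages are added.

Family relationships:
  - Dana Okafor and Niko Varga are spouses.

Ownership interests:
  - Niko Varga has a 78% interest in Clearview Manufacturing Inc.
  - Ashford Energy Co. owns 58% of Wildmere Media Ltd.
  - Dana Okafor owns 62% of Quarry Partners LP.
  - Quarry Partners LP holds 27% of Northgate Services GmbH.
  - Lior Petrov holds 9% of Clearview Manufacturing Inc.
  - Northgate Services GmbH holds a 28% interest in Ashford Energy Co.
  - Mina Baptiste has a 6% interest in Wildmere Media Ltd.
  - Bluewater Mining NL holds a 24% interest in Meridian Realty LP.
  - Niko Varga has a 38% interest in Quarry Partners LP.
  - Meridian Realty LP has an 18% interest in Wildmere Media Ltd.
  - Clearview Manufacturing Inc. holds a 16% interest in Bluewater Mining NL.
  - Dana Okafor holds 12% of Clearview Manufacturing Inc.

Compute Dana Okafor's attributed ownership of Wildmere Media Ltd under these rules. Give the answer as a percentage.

5.00688%

By spousal attribution (R1), Dana Okafor is treated as also owning Niko Varga's interest in Quarry Partners LP, giving 62% + 38% = 100%.
By spousal attribution (R1), Dana Okafor is treated as also owning Niko Varga's interest in Clearview Manufacturing Inc, giving 12% + 78% = 90%.
Chain via Quarry Partners LP → Northgate Services GmbH → Ashford Energy Co. (R2): 100% × 27% × 28% × 58% = 4.3848% of Wildmere Media Ltd.
Chain via Clearview Manufacturing Inc. → Bluewater Mining NL → Meridian Realty LP (R2): 90% × 16% × 24% × 18% = 0.62208% of Wildmere Media Ltd.
Aggregating (R3): 4.3848% + 0.62208% = 5.00688%.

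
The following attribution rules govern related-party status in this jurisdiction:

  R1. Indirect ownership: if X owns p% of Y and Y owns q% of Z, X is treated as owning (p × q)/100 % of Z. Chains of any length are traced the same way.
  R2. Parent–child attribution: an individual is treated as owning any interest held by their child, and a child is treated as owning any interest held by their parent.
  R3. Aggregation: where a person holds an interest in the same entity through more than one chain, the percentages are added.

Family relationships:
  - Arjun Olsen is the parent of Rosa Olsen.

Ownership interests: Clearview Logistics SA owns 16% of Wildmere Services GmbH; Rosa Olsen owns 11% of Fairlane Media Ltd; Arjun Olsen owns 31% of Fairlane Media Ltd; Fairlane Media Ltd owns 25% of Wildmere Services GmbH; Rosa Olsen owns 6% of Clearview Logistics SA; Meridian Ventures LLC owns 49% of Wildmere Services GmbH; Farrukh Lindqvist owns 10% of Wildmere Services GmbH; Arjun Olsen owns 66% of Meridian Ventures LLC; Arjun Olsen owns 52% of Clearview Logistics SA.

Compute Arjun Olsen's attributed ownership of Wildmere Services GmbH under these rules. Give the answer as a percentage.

By parent–child attribution (R2), Arjun Olsen is treated as also owning Rosa Olsen's interest in Clearview Logistics SA, giving 52% + 6% = 58%.
By parent–child attribution (R2), Arjun Olsen is treated as also owning Rosa Olsen's interest in Fairlane Media Ltd, giving 31% + 11% = 42%.
Chain via Clearview Logistics SA (R1): 58% × 16% = 9.28% of Wildmere Services GmbH.
Chain via Meridian Ventures LLC (R1): 66% × 49% = 32.34% of Wildmere Services GmbH.
Chain via Fairlane Media Ltd (R1): 42% × 25% = 10.5% of Wildmere Services GmbH.
Aggregating (R3): 9.28% + 32.34% + 10.5% = 52.12%.

52.12%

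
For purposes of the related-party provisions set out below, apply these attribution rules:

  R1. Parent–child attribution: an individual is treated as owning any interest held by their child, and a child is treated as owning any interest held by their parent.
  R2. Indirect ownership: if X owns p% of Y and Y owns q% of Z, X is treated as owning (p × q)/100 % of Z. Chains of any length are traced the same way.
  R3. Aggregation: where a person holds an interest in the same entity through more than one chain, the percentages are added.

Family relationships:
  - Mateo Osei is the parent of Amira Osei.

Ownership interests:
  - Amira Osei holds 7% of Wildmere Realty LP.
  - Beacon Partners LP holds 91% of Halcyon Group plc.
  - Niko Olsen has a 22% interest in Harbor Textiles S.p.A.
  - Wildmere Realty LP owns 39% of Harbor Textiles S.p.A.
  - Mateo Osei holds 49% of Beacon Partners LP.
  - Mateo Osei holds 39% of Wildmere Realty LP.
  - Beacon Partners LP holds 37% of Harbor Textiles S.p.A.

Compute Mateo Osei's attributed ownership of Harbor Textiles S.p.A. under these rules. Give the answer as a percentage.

By parent–child attribution (R1), Mateo Osei is treated as also owning Amira Osei's interest in Wildmere Realty LP, giving 39% + 7% = 46%.
Chain via Wildmere Realty LP (R2): 46% × 39% = 17.94% of Harbor Textiles S.p.A.
Chain via Beacon Partners LP (R2): 49% × 37% = 18.13% of Harbor Textiles S.p.A.
Aggregating (R3): 17.94% + 18.13% = 36.07%.

36.07%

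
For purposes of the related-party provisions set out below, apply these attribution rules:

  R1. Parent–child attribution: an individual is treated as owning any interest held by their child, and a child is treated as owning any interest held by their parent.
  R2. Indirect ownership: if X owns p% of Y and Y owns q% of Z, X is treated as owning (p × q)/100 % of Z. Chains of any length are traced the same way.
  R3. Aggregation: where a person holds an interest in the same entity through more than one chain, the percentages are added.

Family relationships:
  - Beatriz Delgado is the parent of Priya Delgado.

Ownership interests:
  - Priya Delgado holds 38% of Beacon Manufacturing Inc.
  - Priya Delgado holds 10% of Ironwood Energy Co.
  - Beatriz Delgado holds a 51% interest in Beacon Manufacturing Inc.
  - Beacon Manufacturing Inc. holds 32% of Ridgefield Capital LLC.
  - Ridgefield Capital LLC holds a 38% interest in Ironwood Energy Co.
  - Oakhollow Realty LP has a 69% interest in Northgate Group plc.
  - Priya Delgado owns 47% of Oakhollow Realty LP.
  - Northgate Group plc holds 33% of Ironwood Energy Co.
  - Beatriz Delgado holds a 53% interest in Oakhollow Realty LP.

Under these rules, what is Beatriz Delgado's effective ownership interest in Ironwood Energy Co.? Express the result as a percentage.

By parent–child attribution (R1), Beatriz Delgado is treated as also owning Priya Delgado's interest in Beacon Manufacturing Inc, giving 51% + 38% = 89%.
By parent–child attribution (R1), Beatriz Delgado is treated as also owning Priya Delgado's interest in Oakhollow Realty LP, giving 53% + 47% = 100%.
By parent–child attribution (R1), Beatriz Delgado is treated as owning Priya Delgado's 10% interest in Ironwood Energy Co.
Chain via Beacon Manufacturing Inc. → Ridgefield Capital LLC (R2): 89% × 32% × 38% = 10.8224% of Ironwood Energy Co.
Chain via Oakhollow Realty LP → Northgate Group plc (R2): 100% × 69% × 33% = 22.77% of Ironwood Energy Co.
Direct interest in Ironwood Energy Co: 10%.
Aggregating (R3): 10.8224% + 22.77% + 10% = 43.5924%.

43.5924%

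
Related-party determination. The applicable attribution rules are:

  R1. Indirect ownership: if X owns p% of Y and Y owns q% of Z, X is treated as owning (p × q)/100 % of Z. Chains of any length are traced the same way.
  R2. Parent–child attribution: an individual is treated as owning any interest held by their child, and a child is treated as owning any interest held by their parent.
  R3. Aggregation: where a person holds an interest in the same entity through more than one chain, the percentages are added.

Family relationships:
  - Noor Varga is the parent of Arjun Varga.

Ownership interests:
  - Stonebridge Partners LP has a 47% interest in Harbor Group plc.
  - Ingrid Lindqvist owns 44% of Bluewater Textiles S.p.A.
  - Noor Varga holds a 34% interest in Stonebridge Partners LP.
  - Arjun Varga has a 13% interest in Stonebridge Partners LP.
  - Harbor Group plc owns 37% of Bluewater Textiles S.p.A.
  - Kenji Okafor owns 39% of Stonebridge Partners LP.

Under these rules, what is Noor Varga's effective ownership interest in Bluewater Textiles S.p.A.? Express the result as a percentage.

By parent–child attribution (R2), Noor Varga is treated as also owning Arjun Varga's interest in Stonebridge Partners LP, giving 34% + 13% = 47%.
Chain via Stonebridge Partners LP → Harbor Group plc (R1): 47% × 47% × 37% = 8.1733% of Bluewater Textiles S.p.A.

8.1733%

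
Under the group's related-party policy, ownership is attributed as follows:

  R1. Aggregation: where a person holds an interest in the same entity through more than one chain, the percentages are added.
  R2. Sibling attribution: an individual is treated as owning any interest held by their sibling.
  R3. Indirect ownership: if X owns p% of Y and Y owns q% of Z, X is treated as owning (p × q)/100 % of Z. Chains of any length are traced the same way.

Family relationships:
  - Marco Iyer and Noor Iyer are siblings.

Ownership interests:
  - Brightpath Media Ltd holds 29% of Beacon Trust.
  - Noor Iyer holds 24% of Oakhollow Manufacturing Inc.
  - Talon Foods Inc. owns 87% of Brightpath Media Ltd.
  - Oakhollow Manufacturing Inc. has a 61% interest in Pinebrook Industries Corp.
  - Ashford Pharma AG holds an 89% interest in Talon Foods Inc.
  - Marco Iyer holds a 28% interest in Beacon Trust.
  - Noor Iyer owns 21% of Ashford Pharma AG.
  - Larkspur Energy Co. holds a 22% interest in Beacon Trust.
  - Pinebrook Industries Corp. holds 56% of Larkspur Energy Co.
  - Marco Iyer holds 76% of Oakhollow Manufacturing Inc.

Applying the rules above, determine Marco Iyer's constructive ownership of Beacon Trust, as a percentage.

40.230687%

By sibling attribution (R2), Marco Iyer is treated as also owning Noor Iyer's interest in Oakhollow Manufacturing Inc, giving 76% + 24% = 100%.
By sibling attribution (R2), Marco Iyer is treated as owning Noor Iyer's 21% interest in Ashford Pharma AG.
Chain via Oakhollow Manufacturing Inc. → Pinebrook Industries Corp. → Larkspur Energy Co. (R3): 100% × 61% × 56% × 22% = 7.5152% of Beacon Trust.
Direct interest in Beacon Trust: 28%.
Chain via Ashford Pharma AG → Talon Foods Inc. → Brightpath Media Ltd (R3): 21% × 89% × 87% × 29% = 4.715487% of Beacon Trust.
Aggregating (R1): 7.5152% + 28% + 4.715487% = 40.230687%.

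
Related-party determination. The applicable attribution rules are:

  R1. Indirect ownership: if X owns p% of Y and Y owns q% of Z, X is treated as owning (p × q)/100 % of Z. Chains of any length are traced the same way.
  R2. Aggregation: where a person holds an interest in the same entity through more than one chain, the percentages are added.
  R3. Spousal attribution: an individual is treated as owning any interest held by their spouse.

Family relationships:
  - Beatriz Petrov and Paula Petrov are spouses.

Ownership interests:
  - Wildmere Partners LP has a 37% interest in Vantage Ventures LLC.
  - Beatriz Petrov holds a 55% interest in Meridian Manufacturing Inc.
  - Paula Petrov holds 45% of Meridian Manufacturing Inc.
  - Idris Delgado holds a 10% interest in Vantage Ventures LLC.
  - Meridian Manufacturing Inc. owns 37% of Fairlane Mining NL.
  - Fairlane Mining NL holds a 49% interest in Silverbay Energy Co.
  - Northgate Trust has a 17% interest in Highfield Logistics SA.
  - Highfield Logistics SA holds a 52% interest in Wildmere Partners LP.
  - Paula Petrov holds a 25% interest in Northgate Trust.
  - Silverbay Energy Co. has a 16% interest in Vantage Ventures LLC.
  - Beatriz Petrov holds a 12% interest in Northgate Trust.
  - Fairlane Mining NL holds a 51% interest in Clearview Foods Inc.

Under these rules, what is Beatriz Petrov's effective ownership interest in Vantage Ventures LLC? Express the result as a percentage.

By spousal attribution (R3), Beatriz Petrov is treated as also owning Paula Petrov's interest in Meridian Manufacturing Inc, giving 55% + 45% = 100%.
By spousal attribution (R3), Beatriz Petrov is treated as also owning Paula Petrov's interest in Northgate Trust, giving 12% + 25% = 37%.
Chain via Meridian Manufacturing Inc. → Fairlane Mining NL → Silverbay Energy Co. (R1): 100% × 37% × 49% × 16% = 2.9008% of Vantage Ventures LLC.
Chain via Northgate Trust → Highfield Logistics SA → Wildmere Partners LP (R1): 37% × 17% × 52% × 37% = 1.210196% of Vantage Ventures LLC.
Aggregating (R2): 2.9008% + 1.210196% = 4.110996%.

4.110996%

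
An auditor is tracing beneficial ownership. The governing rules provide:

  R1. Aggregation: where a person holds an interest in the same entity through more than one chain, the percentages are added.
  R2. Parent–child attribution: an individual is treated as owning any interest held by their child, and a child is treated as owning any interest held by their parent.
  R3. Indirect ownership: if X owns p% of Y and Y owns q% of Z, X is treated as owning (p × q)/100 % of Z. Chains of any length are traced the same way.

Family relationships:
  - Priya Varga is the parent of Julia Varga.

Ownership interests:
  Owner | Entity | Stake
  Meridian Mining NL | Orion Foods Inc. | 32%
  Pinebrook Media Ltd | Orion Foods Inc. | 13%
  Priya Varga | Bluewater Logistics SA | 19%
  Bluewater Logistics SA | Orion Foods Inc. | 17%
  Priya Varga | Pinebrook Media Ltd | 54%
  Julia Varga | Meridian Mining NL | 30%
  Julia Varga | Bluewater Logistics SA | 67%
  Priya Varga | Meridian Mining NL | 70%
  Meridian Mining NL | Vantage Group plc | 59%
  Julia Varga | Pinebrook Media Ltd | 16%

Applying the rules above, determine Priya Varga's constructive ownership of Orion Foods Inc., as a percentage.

55.72%

By parent–child attribution (R2), Priya Varga is treated as also owning Julia Varga's interest in Pinebrook Media Ltd, giving 54% + 16% = 70%.
By parent–child attribution (R2), Priya Varga is treated as also owning Julia Varga's interest in Meridian Mining NL, giving 70% + 30% = 100%.
By parent–child attribution (R2), Priya Varga is treated as also owning Julia Varga's interest in Bluewater Logistics SA, giving 19% + 67% = 86%.
Chain via Pinebrook Media Ltd (R3): 70% × 13% = 9.1% of Orion Foods Inc.
Chain via Meridian Mining NL (R3): 100% × 32% = 32% of Orion Foods Inc.
Chain via Bluewater Logistics SA (R3): 86% × 17% = 14.62% of Orion Foods Inc.
Aggregating (R1): 9.1% + 32% + 14.62% = 55.72%.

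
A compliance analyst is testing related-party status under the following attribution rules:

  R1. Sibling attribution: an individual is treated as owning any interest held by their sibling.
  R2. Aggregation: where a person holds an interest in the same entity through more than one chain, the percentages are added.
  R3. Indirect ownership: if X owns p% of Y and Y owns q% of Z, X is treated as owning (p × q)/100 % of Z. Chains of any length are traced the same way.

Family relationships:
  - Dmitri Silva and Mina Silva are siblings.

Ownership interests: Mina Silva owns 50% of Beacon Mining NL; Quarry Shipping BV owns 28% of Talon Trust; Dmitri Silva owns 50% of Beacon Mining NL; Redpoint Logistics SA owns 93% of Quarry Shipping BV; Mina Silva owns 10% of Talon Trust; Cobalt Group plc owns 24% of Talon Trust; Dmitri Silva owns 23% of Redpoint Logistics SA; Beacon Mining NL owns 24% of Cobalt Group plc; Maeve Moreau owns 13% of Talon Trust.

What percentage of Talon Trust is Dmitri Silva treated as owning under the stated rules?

By sibling attribution (R1), Dmitri Silva is treated as also owning Mina Silva's interest in Beacon Mining NL, giving 50% + 50% = 100%.
By sibling attribution (R1), Dmitri Silva is treated as owning Mina Silva's 10% interest in Talon Trust.
Chain via Beacon Mining NL → Cobalt Group plc (R3): 100% × 24% × 24% = 5.76% of Talon Trust.
Chain via Redpoint Logistics SA → Quarry Shipping BV (R3): 23% × 93% × 28% = 5.9892% of Talon Trust.
Direct interest in Talon Trust: 10%.
Aggregating (R2): 5.76% + 5.9892% + 10% = 21.7492%.

21.7492%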